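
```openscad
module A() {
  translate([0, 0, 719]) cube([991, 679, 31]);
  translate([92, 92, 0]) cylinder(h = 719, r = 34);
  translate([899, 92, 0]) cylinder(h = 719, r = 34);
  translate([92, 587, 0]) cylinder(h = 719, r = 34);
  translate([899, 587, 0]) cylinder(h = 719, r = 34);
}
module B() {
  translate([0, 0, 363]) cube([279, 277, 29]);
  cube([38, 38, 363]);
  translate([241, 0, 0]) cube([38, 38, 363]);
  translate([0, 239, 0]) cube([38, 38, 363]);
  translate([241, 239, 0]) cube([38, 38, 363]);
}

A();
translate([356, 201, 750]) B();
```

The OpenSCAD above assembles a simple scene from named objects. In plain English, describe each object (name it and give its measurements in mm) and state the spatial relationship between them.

A is a table: top 991 mm (x) × 679 mm (y), 31 mm thick, upper face at z = 750 mm, on four round legs of 68 mm diameter, each leg's bounding box inset 58 mm from the nearest pair of top edges, running from z = 0 to the bottom of the top.

B is a four-legged stool. The seat is a 279×277×29 mm slab whose top surface is at z = 392 mm; four square legs, each 38×38 mm in cross-section, run from the floor (z = 0) to the underside of the seat, each flush with a corner of the seat.

The stool is on top of the table, centred.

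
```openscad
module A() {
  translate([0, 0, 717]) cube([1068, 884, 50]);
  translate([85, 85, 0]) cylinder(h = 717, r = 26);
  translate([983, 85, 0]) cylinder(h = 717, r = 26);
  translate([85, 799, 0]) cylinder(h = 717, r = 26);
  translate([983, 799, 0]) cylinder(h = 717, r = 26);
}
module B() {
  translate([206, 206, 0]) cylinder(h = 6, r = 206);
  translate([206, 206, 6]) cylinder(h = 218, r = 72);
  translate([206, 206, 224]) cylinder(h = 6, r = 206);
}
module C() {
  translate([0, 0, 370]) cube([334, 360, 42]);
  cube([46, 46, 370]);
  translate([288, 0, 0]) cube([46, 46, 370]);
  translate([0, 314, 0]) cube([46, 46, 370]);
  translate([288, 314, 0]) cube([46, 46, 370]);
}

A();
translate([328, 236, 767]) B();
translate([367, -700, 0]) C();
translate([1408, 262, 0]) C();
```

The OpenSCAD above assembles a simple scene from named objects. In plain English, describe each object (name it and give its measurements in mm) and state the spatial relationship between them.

A is a table: top 1068 mm (x) × 884 mm (y), 50 mm thick, upper face at z = 767 mm, on four round legs of 52 mm diameter, each leg's bounding box inset 59 mm from the nearest pair of top edges, running from z = 0 to the bottom of the top.

B is a spool: two coaxial disc flanges of radius 206 mm and thickness 6 mm, joined by a core cylinder of radius 72 mm and height 218 mm. The lower flange rests on z = 0 and the three cylinders share a vertical axis.

C is a four-legged stool. The seat is a 334×360×42 mm slab whose top surface is at z = 412 mm; four square legs, each 46×46 mm in cross-section, run from the floor (z = 0) to the underside of the seat, each flush with a corner of the seat.

The spool is on top of the table, centred. Two stools sit around the table at the −y, +x sides.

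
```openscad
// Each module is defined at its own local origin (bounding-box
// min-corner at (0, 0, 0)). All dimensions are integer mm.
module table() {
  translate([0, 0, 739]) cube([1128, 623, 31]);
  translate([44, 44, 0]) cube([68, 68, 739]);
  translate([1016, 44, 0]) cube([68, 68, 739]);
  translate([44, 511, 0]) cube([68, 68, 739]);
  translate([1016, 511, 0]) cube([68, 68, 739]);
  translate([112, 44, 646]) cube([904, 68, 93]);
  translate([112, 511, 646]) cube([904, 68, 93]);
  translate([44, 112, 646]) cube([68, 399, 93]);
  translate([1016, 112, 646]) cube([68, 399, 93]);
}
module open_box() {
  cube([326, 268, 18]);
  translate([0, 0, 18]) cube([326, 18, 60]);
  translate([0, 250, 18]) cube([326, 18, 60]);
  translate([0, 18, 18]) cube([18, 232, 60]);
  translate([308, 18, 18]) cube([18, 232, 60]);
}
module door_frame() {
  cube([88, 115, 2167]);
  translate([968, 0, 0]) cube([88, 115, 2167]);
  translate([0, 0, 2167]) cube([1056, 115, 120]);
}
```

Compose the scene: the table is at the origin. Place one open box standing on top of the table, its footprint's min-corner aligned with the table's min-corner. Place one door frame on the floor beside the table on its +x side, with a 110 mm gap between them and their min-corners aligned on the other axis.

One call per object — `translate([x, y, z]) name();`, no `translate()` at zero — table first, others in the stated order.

table();
translate([0, 0, 770]) open_box();
translate([1238, 0, 0]) door_frame();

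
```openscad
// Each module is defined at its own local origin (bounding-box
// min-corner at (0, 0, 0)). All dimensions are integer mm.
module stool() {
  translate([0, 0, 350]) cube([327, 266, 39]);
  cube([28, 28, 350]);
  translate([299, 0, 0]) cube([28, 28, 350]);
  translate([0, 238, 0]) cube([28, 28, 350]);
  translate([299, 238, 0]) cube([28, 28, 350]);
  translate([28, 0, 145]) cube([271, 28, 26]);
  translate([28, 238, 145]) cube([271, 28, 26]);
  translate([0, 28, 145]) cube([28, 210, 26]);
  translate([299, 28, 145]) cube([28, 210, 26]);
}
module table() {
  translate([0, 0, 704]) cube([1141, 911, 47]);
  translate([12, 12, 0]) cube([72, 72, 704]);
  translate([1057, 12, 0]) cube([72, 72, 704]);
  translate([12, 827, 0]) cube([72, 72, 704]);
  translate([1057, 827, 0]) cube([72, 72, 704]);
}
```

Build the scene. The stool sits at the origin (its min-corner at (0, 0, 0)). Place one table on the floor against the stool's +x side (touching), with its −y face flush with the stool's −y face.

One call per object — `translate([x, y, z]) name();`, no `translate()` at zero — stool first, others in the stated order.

stool();
translate([327, 0, 0]) table();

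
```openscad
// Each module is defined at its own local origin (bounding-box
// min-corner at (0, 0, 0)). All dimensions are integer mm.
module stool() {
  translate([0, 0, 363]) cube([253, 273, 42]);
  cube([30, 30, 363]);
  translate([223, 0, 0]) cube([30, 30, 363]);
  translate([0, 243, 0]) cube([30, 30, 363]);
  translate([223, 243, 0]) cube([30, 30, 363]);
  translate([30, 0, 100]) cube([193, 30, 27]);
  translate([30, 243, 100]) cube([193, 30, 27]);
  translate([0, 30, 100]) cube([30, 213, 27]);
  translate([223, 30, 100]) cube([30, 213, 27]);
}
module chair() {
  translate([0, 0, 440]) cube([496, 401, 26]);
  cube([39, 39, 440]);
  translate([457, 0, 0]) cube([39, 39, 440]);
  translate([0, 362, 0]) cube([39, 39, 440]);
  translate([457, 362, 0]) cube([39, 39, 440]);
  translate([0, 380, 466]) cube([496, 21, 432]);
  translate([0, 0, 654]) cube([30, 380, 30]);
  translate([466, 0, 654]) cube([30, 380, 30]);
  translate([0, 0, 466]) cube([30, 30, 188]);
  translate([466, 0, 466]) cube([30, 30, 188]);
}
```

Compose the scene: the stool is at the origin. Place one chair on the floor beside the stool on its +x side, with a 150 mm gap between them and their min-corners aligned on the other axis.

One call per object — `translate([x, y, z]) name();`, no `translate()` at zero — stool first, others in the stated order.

stool();
translate([403, 0, 0]) chair();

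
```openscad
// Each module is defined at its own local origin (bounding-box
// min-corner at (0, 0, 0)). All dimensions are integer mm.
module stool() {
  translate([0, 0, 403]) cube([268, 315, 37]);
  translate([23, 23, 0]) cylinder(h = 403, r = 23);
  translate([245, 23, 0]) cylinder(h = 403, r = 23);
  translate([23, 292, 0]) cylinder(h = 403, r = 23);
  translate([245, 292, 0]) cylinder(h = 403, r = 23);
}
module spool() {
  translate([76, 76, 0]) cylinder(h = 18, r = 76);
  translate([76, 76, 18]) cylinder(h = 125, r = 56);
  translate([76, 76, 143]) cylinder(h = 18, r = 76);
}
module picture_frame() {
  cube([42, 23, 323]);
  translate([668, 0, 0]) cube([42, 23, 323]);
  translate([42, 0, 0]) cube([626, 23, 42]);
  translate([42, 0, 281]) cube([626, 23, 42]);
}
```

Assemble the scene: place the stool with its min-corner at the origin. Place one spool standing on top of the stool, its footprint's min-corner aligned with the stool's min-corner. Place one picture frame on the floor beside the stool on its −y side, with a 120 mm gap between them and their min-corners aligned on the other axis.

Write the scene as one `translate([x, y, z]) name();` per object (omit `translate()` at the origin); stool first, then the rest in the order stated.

stool();
translate([0, 0, 440]) spool();
translate([0, -143, 0]) picture_frame();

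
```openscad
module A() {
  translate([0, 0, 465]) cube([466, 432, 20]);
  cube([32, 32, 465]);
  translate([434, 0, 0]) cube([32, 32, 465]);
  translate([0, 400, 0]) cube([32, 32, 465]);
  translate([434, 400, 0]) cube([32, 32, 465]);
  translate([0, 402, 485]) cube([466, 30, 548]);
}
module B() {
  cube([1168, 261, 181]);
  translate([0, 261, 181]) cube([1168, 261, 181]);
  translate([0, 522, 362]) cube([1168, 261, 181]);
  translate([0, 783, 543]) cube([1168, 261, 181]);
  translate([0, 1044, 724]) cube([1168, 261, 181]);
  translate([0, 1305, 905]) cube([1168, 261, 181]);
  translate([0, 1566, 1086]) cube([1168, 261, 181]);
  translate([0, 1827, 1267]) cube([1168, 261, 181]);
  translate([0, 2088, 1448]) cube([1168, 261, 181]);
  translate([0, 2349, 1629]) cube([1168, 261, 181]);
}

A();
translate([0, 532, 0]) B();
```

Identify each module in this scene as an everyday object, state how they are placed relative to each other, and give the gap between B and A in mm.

A is a chair. B is a staircase. The staircase is on the floor beside the chair on its +y side. The gap between the staircase and the chair is 100 mm.

The staircase's nearest face is 100 mm from the chair's +y face.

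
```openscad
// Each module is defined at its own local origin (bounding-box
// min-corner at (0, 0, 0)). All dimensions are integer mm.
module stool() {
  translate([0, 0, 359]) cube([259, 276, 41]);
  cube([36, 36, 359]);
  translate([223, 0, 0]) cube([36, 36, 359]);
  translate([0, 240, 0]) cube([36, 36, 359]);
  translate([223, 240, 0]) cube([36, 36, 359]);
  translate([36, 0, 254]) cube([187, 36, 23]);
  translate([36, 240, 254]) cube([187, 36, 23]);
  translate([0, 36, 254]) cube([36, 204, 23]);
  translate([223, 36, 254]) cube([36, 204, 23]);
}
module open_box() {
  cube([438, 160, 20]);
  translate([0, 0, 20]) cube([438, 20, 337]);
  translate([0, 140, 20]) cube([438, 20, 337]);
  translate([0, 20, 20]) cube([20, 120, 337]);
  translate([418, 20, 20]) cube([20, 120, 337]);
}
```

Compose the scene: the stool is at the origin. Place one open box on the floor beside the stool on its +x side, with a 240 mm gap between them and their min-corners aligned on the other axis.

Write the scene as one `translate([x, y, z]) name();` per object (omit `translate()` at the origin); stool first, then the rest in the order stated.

stool();
translate([499, 0, 0]) open_box();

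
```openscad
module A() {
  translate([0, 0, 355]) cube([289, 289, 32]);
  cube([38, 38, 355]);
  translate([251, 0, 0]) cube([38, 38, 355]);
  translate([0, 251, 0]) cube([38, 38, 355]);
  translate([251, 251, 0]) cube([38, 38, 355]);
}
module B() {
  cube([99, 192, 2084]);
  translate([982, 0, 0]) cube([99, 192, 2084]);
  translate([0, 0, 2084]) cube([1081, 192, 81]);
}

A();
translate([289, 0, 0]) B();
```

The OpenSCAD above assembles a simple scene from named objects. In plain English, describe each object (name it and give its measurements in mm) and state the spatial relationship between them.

A is a four-legged stool. The seat is a 289×289×32 mm slab whose top surface is at z = 387 mm; four square legs, each 38×38 mm in cross-section, run from the floor (z = 0) to the underside of the seat, each flush with a corner of the seat.

B is a door frame. The clear opening is 883 mm wide and 2084 mm high. Two 99 mm wide jambs, 192 mm deep, stand either side of the opening from the floor to the top of the opening. A 81 mm thick head sits across the top of both jambs, spanning the full outside width of the frame.

The door frame is against the stool's +x side, with their −y faces flush.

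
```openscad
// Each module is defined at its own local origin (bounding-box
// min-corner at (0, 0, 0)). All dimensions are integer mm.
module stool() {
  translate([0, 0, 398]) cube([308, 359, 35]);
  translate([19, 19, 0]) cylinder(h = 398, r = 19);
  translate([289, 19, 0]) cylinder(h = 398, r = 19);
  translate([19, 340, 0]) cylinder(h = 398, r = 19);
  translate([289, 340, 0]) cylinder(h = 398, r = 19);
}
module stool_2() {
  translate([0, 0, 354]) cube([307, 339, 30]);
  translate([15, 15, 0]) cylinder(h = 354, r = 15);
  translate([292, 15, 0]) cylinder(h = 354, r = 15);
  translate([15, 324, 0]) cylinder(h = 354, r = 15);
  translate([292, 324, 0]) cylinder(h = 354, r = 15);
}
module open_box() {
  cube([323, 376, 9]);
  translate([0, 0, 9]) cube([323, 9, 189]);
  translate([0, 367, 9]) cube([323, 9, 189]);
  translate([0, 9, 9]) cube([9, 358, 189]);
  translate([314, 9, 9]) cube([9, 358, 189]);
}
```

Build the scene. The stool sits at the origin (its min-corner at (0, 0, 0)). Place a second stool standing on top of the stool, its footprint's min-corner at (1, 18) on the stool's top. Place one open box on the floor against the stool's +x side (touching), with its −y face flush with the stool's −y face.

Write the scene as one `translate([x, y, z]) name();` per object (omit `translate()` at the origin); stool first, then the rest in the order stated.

stool();
translate([1, 18, 433]) stool_2();
translate([308, 0, 0]) open_box();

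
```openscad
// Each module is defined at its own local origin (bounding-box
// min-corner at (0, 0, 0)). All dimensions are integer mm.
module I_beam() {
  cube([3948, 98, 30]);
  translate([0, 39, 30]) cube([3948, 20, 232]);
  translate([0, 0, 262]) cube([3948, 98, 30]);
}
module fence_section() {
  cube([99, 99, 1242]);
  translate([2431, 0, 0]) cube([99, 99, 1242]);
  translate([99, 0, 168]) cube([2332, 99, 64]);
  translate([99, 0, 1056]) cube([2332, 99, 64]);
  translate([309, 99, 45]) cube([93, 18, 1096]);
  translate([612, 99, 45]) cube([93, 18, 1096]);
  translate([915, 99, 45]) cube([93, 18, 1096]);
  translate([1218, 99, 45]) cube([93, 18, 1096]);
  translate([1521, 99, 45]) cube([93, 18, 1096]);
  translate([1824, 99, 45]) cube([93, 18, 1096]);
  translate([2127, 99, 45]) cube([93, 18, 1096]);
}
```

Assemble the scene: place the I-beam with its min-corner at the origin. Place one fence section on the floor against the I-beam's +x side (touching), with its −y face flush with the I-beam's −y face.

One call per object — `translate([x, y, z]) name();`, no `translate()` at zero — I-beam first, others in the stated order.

I_beam();
translate([3948, 0, 0]) fence_section();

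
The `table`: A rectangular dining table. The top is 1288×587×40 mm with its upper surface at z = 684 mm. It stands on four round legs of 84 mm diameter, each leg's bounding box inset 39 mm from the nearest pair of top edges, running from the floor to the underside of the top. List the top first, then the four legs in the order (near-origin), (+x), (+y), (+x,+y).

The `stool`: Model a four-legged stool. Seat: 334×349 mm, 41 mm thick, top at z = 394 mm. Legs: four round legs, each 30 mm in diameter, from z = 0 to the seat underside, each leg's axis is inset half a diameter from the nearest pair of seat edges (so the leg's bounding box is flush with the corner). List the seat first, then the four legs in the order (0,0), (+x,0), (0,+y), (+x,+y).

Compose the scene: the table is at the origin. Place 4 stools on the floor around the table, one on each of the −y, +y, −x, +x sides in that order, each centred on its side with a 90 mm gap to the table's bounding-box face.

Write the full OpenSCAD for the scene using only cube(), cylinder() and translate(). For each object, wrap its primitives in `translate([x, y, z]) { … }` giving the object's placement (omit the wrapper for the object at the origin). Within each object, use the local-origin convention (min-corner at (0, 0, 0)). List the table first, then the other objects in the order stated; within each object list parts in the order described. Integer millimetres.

translate([0, 0, 644]) cube([1288, 587, 40]);
translate([81, 81, 0]) cylinder(h = 644, r = 42);
translate([1207, 81, 0]) cylinder(h = 644, r = 42);
translate([81, 506, 0]) cylinder(h = 644, r = 42);
translate([1207, 506, 0]) cylinder(h = 644, r = 42);
translate([477, -439, 0]) {
  translate([0, 0, 353]) cube([334, 349, 41]);
  translate([15, 15, 0]) cylinder(h = 353, r = 15);
  translate([319, 15, 0]) cylinder(h = 353, r = 15);
  translate([15, 334, 0]) cylinder(h = 353, r = 15);
  translate([319, 334, 0]) cylinder(h = 353, r = 15);
}
translate([477, 677, 0]) {
  translate([0, 0, 353]) cube([334, 349, 41]);
  translate([15, 15, 0]) cylinder(h = 353, r = 15);
  translate([319, 15, 0]) cylinder(h = 353, r = 15);
  translate([15, 334, 0]) cylinder(h = 353, r = 15);
  translate([319, 334, 0]) cylinder(h = 353, r = 15);
}
translate([-424, 119, 0]) {
  translate([0, 0, 353]) cube([334, 349, 41]);
  translate([15, 15, 0]) cylinder(h = 353, r = 15);
  translate([319, 15, 0]) cylinder(h = 353, r = 15);
  translate([15, 334, 0]) cylinder(h = 353, r = 15);
  translate([319, 334, 0]) cylinder(h = 353, r = 15);
}
translate([1378, 119, 0]) {
  translate([0, 0, 353]) cube([334, 349, 41]);
  translate([15, 15, 0]) cylinder(h = 353, r = 15);
  translate([319, 15, 0]) cylinder(h = 353, r = 15);
  translate([15, 334, 0]) cylinder(h = 353, r = 15);
  translate([319, 334, 0]) cylinder(h = 353, r = 15);
}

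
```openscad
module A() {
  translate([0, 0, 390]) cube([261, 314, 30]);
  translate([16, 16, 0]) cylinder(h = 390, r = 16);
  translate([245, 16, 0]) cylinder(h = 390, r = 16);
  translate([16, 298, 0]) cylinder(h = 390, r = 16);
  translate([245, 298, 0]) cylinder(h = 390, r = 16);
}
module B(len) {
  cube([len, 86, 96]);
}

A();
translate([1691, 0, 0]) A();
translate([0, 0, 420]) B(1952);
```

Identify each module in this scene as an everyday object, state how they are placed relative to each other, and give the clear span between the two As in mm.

Second stool starts at x = 1691; first ends at x = 261; clear span = 1691 − 261 = 1430 mm.

A is a stool. B is a beam. A beam spans the tops of two stools. The clear span between the two stools is 1430 mm.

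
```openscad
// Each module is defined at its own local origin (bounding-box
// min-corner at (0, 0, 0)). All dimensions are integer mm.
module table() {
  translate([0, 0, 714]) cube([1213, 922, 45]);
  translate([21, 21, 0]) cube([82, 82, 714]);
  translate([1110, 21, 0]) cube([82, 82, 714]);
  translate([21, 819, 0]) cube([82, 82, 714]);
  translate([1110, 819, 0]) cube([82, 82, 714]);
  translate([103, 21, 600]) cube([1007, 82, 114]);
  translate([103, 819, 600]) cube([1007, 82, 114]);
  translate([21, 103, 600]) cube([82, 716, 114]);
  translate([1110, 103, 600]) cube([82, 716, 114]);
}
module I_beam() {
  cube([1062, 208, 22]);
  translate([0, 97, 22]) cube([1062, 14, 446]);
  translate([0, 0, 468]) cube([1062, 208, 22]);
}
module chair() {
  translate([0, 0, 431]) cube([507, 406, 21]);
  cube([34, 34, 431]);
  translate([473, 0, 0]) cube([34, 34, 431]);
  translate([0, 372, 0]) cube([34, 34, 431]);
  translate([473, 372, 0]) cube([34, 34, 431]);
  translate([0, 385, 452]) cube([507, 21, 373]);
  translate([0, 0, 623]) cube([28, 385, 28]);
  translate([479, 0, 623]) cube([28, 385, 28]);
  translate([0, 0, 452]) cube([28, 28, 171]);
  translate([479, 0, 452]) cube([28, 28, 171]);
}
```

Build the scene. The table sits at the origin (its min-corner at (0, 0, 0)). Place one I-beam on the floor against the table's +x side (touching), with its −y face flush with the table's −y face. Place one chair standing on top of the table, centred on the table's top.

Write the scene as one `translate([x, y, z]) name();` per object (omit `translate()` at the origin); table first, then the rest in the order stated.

table();
translate([1213, 0, 0]) I_beam();
translate([353, 258, 759]) chair();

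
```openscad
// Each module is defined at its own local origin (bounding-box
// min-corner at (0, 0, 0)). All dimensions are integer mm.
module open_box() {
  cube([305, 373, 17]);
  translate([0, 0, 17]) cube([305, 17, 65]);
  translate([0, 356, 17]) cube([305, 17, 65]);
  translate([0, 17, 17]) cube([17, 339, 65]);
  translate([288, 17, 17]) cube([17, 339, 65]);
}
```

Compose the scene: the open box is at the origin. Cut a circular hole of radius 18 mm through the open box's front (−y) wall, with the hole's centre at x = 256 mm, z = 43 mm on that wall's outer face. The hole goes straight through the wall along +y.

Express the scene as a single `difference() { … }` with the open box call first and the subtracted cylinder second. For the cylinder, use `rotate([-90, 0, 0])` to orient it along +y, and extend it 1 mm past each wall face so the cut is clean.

difference() {
  open_box();
  translate([256, -1, 43]) rotate([-90, 0, 0]) cylinder(h = 19, r = 18);
}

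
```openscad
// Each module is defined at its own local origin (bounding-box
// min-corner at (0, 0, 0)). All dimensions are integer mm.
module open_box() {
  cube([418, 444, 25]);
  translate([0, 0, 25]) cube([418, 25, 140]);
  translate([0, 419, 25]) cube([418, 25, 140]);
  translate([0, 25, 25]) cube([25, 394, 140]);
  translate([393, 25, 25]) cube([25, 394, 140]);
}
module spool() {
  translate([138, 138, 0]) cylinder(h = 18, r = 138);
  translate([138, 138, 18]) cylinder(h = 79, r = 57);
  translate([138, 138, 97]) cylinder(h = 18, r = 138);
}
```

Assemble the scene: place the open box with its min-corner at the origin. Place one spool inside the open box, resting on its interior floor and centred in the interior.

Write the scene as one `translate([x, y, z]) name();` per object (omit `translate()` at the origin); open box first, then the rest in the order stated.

open_box();
translate([71, 84, 25]) spool();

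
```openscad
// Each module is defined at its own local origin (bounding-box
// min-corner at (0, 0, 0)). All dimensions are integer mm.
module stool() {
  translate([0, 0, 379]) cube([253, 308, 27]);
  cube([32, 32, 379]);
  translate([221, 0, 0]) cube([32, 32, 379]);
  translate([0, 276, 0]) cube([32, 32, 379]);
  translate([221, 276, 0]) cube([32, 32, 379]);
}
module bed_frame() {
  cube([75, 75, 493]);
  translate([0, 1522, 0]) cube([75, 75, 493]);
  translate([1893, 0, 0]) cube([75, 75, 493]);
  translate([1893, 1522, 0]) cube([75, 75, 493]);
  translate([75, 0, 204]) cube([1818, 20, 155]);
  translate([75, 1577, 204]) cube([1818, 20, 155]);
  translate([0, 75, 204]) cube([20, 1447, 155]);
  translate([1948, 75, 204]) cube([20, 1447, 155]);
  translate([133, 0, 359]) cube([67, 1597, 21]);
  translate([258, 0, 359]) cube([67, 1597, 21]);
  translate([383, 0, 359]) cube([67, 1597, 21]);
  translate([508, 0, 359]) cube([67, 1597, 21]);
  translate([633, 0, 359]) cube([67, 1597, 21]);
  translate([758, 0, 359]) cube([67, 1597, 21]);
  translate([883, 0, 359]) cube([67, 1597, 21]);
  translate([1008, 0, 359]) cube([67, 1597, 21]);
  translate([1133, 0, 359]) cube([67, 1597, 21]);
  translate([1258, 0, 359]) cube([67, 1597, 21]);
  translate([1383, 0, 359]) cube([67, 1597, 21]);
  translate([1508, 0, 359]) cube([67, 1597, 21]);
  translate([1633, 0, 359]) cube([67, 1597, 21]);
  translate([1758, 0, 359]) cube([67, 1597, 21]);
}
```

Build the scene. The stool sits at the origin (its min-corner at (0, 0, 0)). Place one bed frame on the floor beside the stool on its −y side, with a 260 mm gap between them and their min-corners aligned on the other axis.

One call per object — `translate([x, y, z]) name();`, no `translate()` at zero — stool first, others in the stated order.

stool();
translate([0, -1857, 0]) bed_frame();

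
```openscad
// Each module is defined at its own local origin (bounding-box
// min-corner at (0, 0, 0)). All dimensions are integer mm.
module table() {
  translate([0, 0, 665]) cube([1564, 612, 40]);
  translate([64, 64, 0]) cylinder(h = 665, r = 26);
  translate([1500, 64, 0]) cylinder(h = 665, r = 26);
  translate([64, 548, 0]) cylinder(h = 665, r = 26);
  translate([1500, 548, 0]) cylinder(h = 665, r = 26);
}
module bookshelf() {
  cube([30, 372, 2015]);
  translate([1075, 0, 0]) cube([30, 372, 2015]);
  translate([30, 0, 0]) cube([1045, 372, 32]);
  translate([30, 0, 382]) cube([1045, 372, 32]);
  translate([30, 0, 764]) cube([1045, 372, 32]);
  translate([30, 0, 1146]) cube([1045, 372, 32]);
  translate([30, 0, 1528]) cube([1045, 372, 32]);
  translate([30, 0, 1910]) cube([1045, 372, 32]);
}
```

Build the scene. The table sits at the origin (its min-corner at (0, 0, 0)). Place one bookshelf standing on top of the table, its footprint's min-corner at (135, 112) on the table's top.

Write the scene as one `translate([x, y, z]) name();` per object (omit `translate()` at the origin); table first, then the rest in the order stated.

table();
translate([135, 112, 705]) bookshelf();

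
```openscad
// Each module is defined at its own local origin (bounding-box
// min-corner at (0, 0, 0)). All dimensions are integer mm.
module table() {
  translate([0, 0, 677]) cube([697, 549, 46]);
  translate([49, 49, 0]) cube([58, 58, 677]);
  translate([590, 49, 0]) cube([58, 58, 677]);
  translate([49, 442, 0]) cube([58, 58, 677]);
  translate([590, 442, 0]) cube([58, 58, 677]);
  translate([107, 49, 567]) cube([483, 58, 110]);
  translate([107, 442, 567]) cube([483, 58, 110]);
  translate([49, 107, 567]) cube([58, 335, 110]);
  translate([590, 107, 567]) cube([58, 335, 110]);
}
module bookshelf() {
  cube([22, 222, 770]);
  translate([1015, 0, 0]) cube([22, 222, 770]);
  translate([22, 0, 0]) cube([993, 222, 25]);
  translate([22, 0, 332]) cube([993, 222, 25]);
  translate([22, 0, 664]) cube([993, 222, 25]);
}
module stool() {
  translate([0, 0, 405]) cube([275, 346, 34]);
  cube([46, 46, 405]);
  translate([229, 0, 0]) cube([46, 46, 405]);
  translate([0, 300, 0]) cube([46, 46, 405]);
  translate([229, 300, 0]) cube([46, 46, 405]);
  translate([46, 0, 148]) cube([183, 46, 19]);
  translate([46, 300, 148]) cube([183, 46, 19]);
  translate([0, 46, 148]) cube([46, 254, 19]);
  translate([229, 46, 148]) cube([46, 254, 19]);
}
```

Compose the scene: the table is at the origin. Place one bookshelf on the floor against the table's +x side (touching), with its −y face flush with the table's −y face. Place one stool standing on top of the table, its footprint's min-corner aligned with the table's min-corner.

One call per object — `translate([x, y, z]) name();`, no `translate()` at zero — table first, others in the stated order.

table();
translate([697, 0, 0]) bookshelf();
translate([0, 0, 723]) stool();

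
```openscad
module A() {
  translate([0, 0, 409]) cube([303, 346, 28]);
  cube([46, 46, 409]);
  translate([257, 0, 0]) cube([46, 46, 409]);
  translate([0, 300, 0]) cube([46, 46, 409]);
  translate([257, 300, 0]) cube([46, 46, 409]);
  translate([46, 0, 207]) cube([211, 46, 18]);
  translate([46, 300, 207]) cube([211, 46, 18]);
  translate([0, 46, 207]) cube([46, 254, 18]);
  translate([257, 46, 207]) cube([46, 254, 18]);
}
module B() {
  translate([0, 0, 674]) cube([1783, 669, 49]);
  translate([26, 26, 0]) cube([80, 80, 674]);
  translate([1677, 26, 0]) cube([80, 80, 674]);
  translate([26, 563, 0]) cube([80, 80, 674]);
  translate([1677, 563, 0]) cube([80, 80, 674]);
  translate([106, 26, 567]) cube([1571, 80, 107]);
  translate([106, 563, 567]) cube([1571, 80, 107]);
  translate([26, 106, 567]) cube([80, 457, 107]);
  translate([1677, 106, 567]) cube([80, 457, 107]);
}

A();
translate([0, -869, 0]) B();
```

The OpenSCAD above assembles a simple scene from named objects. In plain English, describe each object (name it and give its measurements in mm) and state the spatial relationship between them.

A is a simple wooden stool: a rectangular seat 303 mm (x) by 346 mm (y), 28 mm thick, top face at z = 437 mm, on four square legs, each 46×46 mm in cross-section. The legs rest on z = 0, each flush with a corner of the seat. Four stretchers, 46 mm wide and 18 mm tall, connect adjacent legs with their undersides at z = 207 mm, each running between the inner faces of the legs it joins and aligned with the legs' outer faces on the other axis.

B is a table with a 1783×669 mm rectangular top, 49 mm thick, top surface at z = 723 mm, supported by four 80×80 mm square legs, each inset 26 mm from the nearest pair of top edges, running from the floor. Four apron rails, 80 mm thick and 107 mm tall, run between adjacent legs with their top edges flush with the underside of the top and their outer faces flush with the legs' outer faces.

The table is on the floor beside the stool on its −y side.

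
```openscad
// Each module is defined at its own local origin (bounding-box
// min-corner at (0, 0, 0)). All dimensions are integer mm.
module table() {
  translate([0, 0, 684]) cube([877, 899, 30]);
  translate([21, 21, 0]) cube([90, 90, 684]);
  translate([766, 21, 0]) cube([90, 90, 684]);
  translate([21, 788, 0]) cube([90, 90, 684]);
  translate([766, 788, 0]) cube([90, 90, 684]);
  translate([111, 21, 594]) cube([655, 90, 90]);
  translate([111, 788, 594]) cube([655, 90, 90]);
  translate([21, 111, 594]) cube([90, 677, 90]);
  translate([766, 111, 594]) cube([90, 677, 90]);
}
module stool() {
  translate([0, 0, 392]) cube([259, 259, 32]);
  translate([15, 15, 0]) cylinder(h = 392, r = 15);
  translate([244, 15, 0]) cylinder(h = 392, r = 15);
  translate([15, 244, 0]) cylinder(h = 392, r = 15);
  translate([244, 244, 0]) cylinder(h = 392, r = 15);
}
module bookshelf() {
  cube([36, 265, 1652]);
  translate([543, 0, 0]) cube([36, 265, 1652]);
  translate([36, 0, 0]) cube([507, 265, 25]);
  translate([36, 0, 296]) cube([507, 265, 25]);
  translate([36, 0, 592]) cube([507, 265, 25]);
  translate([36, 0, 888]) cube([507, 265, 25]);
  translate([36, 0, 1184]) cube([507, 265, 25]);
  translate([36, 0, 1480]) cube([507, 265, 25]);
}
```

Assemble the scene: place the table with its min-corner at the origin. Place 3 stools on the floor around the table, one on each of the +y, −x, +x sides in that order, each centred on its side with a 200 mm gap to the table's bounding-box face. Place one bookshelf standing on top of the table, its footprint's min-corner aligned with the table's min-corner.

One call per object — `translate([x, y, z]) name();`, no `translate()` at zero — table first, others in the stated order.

table();
translate([309, 1099, 0]) stool();
translate([-459, 320, 0]) stool();
translate([1077, 320, 0]) stool();
translate([0, 0, 714]) bookshelf();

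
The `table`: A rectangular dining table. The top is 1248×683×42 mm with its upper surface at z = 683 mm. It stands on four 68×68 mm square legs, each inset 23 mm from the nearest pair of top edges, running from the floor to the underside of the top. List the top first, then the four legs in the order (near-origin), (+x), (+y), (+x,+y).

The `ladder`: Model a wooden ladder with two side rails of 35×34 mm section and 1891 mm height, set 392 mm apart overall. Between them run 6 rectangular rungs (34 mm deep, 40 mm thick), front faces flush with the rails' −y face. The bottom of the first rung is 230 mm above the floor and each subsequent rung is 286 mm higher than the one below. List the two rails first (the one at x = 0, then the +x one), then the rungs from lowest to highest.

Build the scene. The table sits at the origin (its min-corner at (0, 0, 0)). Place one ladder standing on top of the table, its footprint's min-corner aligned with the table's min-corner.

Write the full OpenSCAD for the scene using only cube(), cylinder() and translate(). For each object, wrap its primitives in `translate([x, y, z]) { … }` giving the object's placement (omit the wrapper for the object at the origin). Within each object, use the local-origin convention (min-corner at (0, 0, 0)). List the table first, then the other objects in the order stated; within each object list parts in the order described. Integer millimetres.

translate([0, 0, 641]) cube([1248, 683, 42]);
translate([23, 23, 0]) cube([68, 68, 641]);
translate([1157, 23, 0]) cube([68, 68, 641]);
translate([23, 592, 0]) cube([68, 68, 641]);
translate([1157, 592, 0]) cube([68, 68, 641]);
translate([0, 0, 683]) {
  cube([35, 34, 1891]);
  translate([357, 0, 0]) cube([35, 34, 1891]);
  translate([35, 0, 230]) cube([322, 34, 40]);
  translate([35, 0, 516]) cube([322, 34, 40]);
  translate([35, 0, 802]) cube([322, 34, 40]);
  translate([35, 0, 1088]) cube([322, 34, 40]);
  translate([35, 0, 1374]) cube([322, 34, 40]);
  translate([35, 0, 1660]) cube([322, 34, 40]);
}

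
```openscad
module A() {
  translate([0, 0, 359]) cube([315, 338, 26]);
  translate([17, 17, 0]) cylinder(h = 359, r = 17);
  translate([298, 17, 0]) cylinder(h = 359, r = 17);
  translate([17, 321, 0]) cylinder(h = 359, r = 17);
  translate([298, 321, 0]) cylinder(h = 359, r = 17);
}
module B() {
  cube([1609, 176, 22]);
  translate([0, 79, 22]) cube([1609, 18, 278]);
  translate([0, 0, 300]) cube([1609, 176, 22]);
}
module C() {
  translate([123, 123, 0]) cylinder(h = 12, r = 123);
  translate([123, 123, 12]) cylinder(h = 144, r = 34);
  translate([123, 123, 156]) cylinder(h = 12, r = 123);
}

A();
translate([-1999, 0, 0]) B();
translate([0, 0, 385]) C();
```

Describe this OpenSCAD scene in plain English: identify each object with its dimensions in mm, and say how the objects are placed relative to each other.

A is a four-legged stool. The seat is a 315×338×26 mm slab whose top surface is at z = 385 mm; four round legs, each 34 mm in diameter, run from the floor (z = 0) to the underside of the seat, each leg's axis is inset half a diameter from the nearest pair of seat edges (so the leg's bounding box is flush with the corner).

B is an I-beam lying along x, 1609 mm long. Overall section height 322 mm. Two flanges 176 mm wide (y) and 22 mm thick, one on the floor and one at the top; a web 18 mm thick runs between them, centred on the flange width.

C is a spool: two coaxial disc flanges of radius 123 mm and thickness 12 mm, joined by a core cylinder of radius 34 mm and height 144 mm. The lower flange rests on z = 0 and the three cylinders share a vertical axis.

The I-beam is on the floor beside the stool on its −x side. The spool is on top of the stool.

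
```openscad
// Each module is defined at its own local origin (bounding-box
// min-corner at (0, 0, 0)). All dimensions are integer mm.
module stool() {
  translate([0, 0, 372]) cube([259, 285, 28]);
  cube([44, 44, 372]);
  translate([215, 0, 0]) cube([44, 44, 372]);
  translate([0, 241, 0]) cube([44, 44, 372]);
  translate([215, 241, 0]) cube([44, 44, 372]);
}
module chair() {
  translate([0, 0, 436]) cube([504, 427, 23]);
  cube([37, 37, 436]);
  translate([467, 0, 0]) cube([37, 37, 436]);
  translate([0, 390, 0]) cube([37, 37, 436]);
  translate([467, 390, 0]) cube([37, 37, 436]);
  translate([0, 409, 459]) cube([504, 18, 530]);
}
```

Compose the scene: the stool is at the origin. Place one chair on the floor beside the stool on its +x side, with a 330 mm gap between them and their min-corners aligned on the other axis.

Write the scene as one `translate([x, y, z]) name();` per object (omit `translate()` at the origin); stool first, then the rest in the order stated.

stool();
translate([589, 0, 0]) chair();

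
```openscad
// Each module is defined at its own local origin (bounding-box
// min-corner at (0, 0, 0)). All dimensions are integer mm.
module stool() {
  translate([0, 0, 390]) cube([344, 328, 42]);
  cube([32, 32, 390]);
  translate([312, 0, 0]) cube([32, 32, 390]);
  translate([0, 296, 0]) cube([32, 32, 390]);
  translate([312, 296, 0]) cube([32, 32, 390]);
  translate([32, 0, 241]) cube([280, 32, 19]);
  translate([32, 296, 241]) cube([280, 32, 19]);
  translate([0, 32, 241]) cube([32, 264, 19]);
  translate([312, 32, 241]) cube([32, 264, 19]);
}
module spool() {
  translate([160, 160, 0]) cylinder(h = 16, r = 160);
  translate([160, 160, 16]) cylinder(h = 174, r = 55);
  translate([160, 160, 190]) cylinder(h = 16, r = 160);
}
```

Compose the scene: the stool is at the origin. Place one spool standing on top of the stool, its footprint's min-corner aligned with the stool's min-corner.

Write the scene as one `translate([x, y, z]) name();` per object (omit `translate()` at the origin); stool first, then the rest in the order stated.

stool();
translate([0, 0, 432]) spool();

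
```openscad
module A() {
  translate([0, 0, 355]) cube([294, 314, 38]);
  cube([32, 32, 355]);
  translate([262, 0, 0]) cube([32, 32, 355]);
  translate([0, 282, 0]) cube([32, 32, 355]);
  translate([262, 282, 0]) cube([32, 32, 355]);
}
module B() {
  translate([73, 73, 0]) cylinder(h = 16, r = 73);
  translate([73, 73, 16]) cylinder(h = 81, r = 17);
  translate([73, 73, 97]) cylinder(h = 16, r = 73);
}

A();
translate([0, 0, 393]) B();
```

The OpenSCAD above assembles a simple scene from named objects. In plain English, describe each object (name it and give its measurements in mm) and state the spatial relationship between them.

A is a simple wooden stool: a rectangular seat 294 mm (x) by 314 mm (y), 38 mm thick, top face at z = 393 mm, on four square legs, each 32×32 mm in cross-section. The legs rest on z = 0, each flush with a corner of the seat.

B is a spool: two coaxial disc flanges of radius 73 mm and thickness 16 mm, joined by a core cylinder of radius 17 mm and height 81 mm. The lower flange rests on z = 0 and the three cylinders share a vertical axis.

The spool is on top of the stool.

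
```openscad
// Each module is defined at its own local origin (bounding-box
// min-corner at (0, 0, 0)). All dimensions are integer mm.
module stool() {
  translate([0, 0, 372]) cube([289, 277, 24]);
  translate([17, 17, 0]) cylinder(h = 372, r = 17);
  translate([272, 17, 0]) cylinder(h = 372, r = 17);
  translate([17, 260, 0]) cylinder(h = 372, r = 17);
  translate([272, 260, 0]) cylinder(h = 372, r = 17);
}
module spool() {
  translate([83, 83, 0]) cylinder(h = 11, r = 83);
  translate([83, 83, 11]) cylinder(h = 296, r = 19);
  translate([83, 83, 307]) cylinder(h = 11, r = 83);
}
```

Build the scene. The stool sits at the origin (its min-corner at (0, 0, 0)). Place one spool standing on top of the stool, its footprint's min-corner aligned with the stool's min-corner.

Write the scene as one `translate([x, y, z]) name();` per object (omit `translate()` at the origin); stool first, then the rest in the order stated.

stool();
translate([0, 0, 396]) spool();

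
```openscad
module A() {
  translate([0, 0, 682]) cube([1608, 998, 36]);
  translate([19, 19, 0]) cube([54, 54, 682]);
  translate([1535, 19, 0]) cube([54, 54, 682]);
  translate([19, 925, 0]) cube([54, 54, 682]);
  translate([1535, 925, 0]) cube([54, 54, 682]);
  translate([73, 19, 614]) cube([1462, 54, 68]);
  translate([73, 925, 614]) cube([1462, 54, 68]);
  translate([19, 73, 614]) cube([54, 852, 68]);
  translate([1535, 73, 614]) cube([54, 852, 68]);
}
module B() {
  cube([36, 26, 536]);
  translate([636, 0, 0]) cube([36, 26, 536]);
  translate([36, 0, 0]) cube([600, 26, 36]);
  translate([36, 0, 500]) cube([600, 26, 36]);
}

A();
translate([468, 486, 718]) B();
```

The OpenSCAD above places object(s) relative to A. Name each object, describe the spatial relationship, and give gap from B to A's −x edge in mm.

The picture frame's min-x is at 468; the table's min-x is 0; gap = 468 mm.

A is a table. B is a picture frame. The picture frame is on top of the table, centred. The gap from the picture frame to the table's −x edge is 468 mm.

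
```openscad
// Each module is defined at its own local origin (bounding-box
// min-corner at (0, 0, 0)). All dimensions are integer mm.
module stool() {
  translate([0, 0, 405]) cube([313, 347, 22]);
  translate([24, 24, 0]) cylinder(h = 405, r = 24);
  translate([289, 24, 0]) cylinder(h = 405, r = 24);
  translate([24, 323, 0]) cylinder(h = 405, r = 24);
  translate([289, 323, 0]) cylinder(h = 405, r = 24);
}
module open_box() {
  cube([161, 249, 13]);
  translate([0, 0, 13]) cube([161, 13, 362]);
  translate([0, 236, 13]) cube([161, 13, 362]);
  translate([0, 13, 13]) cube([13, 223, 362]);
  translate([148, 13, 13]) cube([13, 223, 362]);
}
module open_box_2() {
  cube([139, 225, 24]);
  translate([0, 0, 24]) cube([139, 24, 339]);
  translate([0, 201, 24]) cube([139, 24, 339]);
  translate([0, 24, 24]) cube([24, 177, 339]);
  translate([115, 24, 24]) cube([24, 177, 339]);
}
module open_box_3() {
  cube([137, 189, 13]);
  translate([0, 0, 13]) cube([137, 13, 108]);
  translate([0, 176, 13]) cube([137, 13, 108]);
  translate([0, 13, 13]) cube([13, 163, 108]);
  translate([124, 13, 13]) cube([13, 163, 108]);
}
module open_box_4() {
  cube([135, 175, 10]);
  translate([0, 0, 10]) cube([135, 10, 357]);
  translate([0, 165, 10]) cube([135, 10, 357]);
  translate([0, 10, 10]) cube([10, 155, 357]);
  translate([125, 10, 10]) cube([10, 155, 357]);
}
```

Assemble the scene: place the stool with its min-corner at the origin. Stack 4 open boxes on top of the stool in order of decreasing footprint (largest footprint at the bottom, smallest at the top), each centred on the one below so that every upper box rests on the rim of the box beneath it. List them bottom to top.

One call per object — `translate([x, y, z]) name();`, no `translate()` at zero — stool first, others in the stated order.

stool();
translate([76, 49, 427]) open_box();
translate([87, 61, 802]) open_box_2();
translate([88, 79, 1165]) open_box_3();
translate([89, 86, 1286]) open_box_4();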